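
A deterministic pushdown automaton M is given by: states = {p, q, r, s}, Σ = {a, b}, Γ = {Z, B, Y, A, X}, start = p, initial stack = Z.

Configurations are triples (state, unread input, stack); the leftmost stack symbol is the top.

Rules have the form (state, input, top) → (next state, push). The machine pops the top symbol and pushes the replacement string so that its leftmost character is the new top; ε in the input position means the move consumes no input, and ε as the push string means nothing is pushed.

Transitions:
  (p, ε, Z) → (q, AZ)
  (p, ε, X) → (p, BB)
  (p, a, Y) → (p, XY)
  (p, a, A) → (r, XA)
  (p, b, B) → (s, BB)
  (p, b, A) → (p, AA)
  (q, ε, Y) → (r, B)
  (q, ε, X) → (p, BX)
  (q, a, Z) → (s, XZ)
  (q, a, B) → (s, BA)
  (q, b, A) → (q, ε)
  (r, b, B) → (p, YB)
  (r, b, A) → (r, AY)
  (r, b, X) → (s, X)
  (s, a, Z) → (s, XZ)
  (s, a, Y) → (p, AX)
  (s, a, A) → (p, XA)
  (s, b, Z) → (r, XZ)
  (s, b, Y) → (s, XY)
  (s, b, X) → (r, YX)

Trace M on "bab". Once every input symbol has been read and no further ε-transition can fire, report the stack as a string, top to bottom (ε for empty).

(p, bab, Z)
  ε-move, top Z: go to q, push AZ → (q, bab, AZ)
  read b, top A: go to q, push ε → (q, ab, Z)
  read a, top Z: go to s, push XZ → (s, b, XZ)
  read b, top X: go to r, push YX → (r, ε, YXZ)
All input consumed in state r with stack YXZ.

YXZ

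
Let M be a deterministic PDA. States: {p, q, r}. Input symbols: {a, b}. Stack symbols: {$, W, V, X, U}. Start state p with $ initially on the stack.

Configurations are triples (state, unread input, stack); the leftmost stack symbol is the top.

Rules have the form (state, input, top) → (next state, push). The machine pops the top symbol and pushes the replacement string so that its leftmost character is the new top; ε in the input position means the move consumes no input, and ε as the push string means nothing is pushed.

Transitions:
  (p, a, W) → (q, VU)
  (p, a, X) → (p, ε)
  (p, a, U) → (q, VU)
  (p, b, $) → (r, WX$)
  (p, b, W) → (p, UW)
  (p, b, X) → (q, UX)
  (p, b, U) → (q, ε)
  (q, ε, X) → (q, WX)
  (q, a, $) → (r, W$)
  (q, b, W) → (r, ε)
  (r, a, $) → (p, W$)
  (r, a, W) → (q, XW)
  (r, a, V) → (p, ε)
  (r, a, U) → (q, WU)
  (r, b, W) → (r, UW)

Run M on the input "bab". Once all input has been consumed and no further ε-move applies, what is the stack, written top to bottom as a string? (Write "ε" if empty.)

(p, bab, $)
  read b, top $: go to r, push WX$ → (r, ab, WX$)
  read a, top W: go to q, push XW → (q, b, XWX$)
  ε-move, top X: go to q, push WX → (q, b, WXWX$)
  read b, top W: go to r, push ε → (r, ε, XWX$)
All input consumed in state r with stack XWX$.

XWX$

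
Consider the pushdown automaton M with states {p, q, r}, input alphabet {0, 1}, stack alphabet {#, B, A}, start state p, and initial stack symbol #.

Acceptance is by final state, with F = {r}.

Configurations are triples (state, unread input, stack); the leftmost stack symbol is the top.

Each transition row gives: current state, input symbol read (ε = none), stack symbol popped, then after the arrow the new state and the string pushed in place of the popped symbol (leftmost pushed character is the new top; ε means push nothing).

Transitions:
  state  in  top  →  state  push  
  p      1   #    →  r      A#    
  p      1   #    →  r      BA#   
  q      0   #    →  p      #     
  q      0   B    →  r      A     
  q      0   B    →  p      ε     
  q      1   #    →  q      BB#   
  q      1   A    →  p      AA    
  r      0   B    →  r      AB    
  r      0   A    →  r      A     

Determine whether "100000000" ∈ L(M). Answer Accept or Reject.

Accept

One accepting computation: (p, 100000000, #) ⊢ (r, 00000000, A#) ⊢ (r, 0000000, A#) ⊢ (r, 000000, A#) ⊢ (r, 00000, A#) ⊢ (r, 0000, A#) ⊢ (r, 000, A#) ⊢ (r, 00, A#) ⊢ (r, 0, A#) ⊢ (r, ε, A#)
All input consumed and state r ∈ F.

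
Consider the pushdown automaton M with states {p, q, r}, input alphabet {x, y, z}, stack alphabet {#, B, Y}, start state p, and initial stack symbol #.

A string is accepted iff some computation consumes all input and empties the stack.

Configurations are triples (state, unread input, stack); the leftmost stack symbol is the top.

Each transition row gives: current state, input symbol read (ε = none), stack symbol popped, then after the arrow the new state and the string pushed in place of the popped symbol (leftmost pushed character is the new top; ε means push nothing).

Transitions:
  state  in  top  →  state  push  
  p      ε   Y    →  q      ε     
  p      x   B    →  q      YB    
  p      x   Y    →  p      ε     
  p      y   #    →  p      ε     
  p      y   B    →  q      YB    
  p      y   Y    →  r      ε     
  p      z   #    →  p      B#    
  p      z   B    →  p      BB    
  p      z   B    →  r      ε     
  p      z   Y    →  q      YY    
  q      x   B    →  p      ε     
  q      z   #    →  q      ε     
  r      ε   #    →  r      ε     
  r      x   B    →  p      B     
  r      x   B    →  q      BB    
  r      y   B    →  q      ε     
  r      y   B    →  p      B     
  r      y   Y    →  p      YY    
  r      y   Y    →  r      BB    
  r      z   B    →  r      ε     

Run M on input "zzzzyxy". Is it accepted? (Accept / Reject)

One accepting computation: (p, zzzzyxy, #) ⊢ (p, zzzyxy, B#) ⊢ (p, zzyxy, BB#) ⊢ (p, zyxy, BBB#) ⊢ (r, yxy, BB#) ⊢ (q, xy, B#) ⊢ (p, y, #) ⊢ (p, ε, ε)
All input consumed and the stack is empty.

Accept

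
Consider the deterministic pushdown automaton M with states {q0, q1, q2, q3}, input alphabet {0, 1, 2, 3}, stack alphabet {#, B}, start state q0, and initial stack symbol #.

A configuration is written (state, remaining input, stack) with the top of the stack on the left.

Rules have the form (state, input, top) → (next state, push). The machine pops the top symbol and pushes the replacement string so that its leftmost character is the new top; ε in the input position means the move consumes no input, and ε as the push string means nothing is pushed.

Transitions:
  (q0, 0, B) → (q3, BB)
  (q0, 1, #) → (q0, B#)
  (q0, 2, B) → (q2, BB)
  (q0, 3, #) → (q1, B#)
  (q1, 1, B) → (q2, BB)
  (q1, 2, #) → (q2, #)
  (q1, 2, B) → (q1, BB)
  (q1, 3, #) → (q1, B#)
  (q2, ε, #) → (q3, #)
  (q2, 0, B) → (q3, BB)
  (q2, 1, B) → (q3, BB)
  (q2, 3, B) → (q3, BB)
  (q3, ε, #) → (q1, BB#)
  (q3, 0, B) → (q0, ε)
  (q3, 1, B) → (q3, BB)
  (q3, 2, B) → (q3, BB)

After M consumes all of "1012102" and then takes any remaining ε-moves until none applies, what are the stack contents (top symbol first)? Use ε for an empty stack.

(q0, 1012102, #) ⊢ (q0, 012102, B#) ⊢ (q3, 12102, BB#) ⊢ (q3, 2102, BBB#) ⊢ (q3, 102, BBBB#) ⊢ (q3, 02, BBBBB#) ⊢ (q0, 2, BBBB#) ⊢ (q2, ε, BBBBB#)
All input consumed in state q2 with stack BBBBB#.

BBBBB#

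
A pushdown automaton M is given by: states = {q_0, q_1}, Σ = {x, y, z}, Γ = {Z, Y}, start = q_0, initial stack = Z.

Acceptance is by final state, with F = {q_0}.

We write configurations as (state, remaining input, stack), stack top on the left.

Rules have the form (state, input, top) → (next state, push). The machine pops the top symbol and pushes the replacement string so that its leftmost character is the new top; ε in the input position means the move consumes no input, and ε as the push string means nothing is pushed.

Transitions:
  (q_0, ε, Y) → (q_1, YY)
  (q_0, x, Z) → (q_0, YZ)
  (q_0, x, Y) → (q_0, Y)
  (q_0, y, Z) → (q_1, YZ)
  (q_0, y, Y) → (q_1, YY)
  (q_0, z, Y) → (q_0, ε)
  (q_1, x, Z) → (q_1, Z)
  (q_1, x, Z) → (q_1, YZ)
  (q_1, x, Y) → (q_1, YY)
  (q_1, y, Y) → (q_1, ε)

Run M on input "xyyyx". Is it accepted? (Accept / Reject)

No computation consumes all input and reaches a final state.

Reject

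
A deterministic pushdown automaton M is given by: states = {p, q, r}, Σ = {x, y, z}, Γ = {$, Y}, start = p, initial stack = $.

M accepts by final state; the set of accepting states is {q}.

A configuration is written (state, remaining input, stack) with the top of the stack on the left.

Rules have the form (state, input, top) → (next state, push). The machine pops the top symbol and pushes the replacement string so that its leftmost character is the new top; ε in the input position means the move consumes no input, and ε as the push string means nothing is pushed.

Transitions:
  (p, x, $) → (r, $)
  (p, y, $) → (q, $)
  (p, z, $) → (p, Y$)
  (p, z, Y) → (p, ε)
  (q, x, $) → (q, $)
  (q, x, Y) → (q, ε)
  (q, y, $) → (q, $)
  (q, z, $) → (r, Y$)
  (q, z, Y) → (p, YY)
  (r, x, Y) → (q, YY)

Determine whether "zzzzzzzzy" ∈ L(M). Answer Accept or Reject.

Accept

(p, zzzzzzzzy, $)
  read z, top $: go to p, push Y$ → (p, zzzzzzzy, Y$)
  read z, top Y: go to p, push ε → (p, zzzzzzy, $)
  read z, top $: go to p, push Y$ → (p, zzzzzy, Y$)
  read z, top Y: go to p, push ε → (p, zzzzy, $)
  read z, top $: go to p, push Y$ → (p, zzzy, Y$)
  read z, top Y: go to p, push ε → (p, zzy, $)
  read z, top $: go to p, push Y$ → (p, zy, Y$)
  read z, top Y: go to p, push ε → (p, y, $)
  read y, top $: go to q, push $ → (q, ε, $)
All input consumed; state q ∈ F.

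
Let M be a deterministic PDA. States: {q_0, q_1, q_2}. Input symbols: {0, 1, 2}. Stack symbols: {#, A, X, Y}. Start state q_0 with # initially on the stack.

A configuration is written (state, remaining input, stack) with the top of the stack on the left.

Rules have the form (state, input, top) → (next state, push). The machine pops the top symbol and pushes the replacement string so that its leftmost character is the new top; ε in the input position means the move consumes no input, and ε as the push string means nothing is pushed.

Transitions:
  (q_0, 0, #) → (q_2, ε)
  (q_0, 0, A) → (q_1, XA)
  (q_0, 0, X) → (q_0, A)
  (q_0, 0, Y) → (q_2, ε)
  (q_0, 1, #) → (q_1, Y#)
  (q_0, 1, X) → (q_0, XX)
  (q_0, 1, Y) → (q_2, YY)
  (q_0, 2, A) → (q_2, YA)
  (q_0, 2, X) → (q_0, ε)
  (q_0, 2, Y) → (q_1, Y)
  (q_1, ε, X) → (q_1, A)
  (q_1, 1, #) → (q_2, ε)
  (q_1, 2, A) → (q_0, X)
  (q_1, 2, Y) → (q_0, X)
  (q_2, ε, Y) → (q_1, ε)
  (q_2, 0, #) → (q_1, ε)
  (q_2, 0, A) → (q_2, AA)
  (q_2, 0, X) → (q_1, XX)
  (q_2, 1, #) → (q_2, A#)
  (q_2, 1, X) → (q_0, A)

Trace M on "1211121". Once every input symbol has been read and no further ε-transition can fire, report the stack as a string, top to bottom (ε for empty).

(q_0, 1211121, #)
  read 1, top #: go to q_1, push Y# → (q_1, 211121, Y#)
  read 2, top Y: go to q_0, push X → (q_0, 11121, X#)
  read 1, top X: go to q_0, push XX → (q_0, 1121, XX#)
  read 1, top X: go to q_0, push XX → (q_0, 121, XXX#)
  read 1, top X: go to q_0, push XX → (q_0, 21, XXXX#)
  read 2, top X: go to q_0, push ε → (q_0, 1, XXX#)
  read 1, top X: go to q_0, push XX → (q_0, ε, XXXX#)
All input consumed in state q_0 with stack XXXX#.

XXXX#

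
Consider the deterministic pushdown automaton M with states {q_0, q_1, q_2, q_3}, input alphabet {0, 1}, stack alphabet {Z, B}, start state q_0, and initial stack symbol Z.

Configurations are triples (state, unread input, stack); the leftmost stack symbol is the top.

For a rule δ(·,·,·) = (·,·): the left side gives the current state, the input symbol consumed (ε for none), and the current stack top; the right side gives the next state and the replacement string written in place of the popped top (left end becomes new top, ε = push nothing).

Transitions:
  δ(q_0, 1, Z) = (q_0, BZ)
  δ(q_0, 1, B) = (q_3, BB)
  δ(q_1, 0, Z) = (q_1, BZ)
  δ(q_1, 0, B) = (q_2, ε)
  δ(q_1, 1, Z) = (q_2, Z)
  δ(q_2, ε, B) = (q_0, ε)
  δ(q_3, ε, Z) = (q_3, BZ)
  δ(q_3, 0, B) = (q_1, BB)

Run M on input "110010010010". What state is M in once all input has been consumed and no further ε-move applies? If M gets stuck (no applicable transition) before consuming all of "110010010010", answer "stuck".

(q_0, 110010010010, Z)
  read 1, top Z: go to q_0, push BZ → (q_0, 10010010010, BZ)
  read 1, top B: go to q_3, push BB → (q_3, 0010010010, BBZ)
  read 0, top B: go to q_1, push BB → (q_1, 010010010, BBBZ)
  read 0, top B: go to q_2, push ε → (q_2, 10010010, BBZ)
  ε-move, top B: go to q_0, push ε → (q_0, 10010010, BZ)
  read 1, top B: go to q_3, push BB → (q_3, 0010010, BBZ)
  read 0, top B: go to q_1, push BB → (q_1, 010010, BBBZ)
  read 0, top B: go to q_2, push ε → (q_2, 10010, BBZ)
  ε-move, top B: go to q_0, push ε → (q_0, 10010, BZ)
  read 1, top B: go to q_3, push BB → (q_3, 0010, BBZ)
  read 0, top B: go to q_1, push BB → (q_1, 010, BBBZ)
  read 0, top B: go to q_2, push ε → (q_2, 10, BBZ)
  ε-move, top B: go to q_0, push ε → (q_0, 10, BZ)
  read 1, top B: go to q_3, push BB → (q_3, 0, BBZ)
  read 0, top B: go to q_1, push BB → (q_1, ε, BBBZ)
All input consumed; M is in state q_1.

q_1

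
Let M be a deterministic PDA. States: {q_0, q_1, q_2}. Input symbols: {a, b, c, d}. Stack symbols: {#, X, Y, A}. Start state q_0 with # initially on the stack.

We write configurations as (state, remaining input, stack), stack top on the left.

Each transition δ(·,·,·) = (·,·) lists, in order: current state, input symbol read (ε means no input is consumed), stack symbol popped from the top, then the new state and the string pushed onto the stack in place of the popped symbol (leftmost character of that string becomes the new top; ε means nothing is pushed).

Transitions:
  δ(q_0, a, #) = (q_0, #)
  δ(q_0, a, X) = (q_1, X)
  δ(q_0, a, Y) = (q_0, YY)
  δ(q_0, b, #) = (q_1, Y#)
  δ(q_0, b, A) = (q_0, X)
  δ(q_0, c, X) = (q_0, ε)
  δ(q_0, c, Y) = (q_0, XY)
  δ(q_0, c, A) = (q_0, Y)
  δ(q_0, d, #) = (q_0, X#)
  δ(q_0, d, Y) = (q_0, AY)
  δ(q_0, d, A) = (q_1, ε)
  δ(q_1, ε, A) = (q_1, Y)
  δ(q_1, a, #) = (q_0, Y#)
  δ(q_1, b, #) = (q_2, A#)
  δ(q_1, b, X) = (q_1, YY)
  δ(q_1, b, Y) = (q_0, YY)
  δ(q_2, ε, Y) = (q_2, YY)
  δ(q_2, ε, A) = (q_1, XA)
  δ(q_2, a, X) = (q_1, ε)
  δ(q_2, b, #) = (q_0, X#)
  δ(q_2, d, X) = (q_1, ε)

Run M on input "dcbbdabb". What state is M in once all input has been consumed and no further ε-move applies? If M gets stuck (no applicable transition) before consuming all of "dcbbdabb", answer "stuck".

stuck

(q_0, dcbbdabb, #)
  read d, top #: go to q_0, push X# → (q_0, cbbdabb, X#)
  read c, top X: go to q_0, push ε → (q_0, bbdabb, #)
  read b, top #: go to q_1, push Y# → (q_1, bdabb, Y#)
  read b, top Y: go to q_0, push YY → (q_0, dabb, YY#)
  read d, top Y: go to q_0, push AY → (q_0, abb, AYY#)
No transition for (q_0, a, top A); M blocks with input abb remaining.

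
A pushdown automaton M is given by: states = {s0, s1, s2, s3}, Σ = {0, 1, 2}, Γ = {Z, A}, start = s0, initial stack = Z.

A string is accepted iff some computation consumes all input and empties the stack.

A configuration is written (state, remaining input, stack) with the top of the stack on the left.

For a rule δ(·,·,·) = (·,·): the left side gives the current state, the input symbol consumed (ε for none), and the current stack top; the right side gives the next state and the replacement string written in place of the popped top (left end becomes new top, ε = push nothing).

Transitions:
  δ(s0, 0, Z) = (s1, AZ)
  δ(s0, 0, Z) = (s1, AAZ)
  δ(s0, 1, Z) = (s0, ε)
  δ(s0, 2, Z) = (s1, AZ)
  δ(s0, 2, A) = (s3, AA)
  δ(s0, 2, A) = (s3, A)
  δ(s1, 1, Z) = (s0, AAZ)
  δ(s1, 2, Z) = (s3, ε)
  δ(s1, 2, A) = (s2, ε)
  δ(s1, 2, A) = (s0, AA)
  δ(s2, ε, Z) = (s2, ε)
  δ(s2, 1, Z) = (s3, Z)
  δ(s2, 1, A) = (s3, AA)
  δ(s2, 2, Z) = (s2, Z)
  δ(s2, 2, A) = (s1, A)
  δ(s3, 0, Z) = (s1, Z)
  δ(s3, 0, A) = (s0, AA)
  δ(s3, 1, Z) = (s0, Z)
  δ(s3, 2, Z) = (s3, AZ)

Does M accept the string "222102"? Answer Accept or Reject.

Accept

One accepting computation: (s0, 222102, Z) ⊢ (s1, 22102, AZ) ⊢ (s2, 2102, Z) ⊢ (s2, 102, Z) ⊢ (s3, 02, Z) ⊢ (s1, 2, Z) ⊢ (s3, ε, ε)
All input consumed and the stack is empty.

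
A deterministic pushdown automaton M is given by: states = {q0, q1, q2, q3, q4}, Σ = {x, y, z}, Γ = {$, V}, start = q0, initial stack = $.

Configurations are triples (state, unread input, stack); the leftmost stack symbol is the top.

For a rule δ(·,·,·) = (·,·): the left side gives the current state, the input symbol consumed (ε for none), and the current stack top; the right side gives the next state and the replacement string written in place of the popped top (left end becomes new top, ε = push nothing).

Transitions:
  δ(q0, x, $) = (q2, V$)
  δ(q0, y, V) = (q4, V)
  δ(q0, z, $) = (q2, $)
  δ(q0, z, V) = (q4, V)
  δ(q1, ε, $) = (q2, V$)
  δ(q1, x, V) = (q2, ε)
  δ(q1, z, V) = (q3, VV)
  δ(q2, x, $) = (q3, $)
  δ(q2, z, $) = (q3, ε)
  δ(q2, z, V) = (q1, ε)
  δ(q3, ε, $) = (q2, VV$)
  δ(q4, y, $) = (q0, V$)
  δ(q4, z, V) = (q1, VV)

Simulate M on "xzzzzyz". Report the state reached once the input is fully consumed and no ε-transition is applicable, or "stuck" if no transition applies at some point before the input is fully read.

(q0, xzzzzyz, $) ⊢ (q2, zzzzyz, V$) ⊢ (q1, zzzyz, $) ⊢ (q2, zzzyz, V$) ⊢ (q1, zzyz, $) ⊢ (q2, zzyz, V$) ⊢ (q1, zyz, $) ⊢ (q2, zyz, V$) ⊢ (q1, yz, $) ⊢ (q2, yz, V$)
No transition for (q2, y, top V); M blocks with input yz remaining.

stuck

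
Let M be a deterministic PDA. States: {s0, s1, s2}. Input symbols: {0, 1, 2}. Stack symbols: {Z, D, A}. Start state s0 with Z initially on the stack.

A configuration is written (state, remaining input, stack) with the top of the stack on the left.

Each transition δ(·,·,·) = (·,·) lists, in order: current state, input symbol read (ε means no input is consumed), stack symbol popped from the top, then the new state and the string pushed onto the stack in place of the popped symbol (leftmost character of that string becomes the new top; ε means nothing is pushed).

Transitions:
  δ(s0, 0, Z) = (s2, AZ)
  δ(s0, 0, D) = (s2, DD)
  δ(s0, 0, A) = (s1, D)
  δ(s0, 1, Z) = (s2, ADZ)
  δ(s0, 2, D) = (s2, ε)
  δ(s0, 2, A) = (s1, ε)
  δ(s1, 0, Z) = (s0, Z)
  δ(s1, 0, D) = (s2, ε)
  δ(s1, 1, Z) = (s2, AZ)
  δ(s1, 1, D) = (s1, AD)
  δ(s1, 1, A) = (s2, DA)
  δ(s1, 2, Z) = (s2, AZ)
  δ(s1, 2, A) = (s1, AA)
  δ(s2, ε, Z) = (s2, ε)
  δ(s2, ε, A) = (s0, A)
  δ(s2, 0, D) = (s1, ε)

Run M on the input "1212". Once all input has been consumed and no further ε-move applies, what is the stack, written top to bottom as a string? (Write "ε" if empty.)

(s0, 1212, Z) ⊢ (s2, 212, ADZ) ⊢ (s0, 212, ADZ) ⊢ (s1, 12, DZ) ⊢ (s1, 2, ADZ) ⊢ (s1, ε, AADZ)
All input consumed in state s1 with stack AADZ.

AADZ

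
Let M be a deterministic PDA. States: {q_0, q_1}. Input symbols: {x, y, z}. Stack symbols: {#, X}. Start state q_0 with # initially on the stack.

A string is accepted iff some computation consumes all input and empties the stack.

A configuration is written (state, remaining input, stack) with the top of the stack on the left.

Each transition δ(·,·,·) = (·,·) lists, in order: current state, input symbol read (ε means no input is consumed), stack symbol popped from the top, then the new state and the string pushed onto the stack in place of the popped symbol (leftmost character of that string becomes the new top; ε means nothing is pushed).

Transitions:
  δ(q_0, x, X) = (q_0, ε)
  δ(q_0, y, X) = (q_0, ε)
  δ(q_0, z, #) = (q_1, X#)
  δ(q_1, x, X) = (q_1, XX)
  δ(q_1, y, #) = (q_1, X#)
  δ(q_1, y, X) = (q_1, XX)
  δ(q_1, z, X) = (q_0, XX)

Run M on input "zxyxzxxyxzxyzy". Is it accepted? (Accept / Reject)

(q_0, zxyxzxxyxzxyzy, #) ⊢ (q_1, xyxzxxyxzxyzy, X#) ⊢ (q_1, yxzxxyxzxyzy, XX#) ⊢ (q_1, xzxxyxzxyzy, XXX#) ⊢ (q_1, zxxyxzxyzy, XXXX#) ⊢ (q_0, xxyxzxyzy, XXXXX#) ⊢ (q_0, xyxzxyzy, XXXX#) ⊢ (q_0, yxzxyzy, XXX#) ⊢ (q_0, xzxyzy, XX#) ⊢ (q_0, zxyzy, X#)
No transition applies at (q_0, zxyzy, X#); input not fully consumed.

Reject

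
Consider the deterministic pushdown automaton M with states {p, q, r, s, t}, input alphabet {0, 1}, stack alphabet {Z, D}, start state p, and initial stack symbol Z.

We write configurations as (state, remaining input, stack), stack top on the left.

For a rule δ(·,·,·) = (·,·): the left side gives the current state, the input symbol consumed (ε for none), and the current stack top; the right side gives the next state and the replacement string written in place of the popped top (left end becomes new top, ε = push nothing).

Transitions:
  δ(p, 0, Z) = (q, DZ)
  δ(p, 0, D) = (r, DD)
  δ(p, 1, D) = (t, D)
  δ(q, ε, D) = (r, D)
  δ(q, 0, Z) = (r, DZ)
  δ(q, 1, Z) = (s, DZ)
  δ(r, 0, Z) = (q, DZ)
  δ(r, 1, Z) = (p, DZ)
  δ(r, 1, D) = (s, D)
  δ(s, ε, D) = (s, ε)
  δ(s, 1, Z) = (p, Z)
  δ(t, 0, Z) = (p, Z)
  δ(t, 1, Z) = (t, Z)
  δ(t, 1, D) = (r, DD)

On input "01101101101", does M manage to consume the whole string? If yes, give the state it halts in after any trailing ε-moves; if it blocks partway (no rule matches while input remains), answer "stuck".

(p, 01101101101, Z)
  read 0, top Z: go to q, push DZ → (q, 1101101101, DZ)
  ε-move, top D: go to r, push D → (r, 1101101101, DZ)
  read 1, top D: go to s, push D → (s, 101101101, DZ)
  ε-move, top D: go to s, push ε → (s, 101101101, Z)
  read 1, top Z: go to p, push Z → (p, 01101101, Z)
  read 0, top Z: go to q, push DZ → (q, 1101101, DZ)
  ε-move, top D: go to r, push D → (r, 1101101, DZ)
  read 1, top D: go to s, push D → (s, 101101, DZ)
  ε-move, top D: go to s, push ε → (s, 101101, Z)
  read 1, top Z: go to p, push Z → (p, 01101, Z)
  read 0, top Z: go to q, push DZ → (q, 1101, DZ)
  ε-move, top D: go to r, push D → (r, 1101, DZ)
  read 1, top D: go to s, push D → (s, 101, DZ)
  ε-move, top D: go to s, push ε → (s, 101, Z)
  read 1, top Z: go to p, push Z → (p, 01, Z)
  read 0, top Z: go to q, push DZ → (q, 1, DZ)
  ε-move, top D: go to r, push D → (r, 1, DZ)
  read 1, top D: go to s, push D → (s, ε, DZ)
  ε-move, top D: go to s, push ε → (s, ε, Z)
All input consumed; M is in state s.

s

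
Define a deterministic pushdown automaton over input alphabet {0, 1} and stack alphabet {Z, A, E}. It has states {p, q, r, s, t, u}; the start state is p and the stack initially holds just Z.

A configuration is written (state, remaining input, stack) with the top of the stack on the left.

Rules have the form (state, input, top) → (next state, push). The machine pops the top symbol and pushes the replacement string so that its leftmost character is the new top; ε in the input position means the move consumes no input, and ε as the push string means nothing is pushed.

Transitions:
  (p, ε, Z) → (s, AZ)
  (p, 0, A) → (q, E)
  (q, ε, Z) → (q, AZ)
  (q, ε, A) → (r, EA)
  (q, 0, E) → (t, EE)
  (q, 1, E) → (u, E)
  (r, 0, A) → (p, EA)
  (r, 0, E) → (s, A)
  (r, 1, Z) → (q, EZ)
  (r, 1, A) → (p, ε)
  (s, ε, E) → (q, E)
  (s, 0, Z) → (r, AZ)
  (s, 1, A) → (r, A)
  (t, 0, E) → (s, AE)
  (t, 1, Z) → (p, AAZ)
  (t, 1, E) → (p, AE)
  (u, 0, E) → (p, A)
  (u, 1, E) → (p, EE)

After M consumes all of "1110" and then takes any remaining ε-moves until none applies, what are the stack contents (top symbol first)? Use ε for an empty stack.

EAZ

(p, 1110, Z)
  ε-move, top Z: go to s, push AZ → (s, 1110, AZ)
  read 1, top A: go to r, push A → (r, 110, AZ)
  read 1, top A: go to p, push ε → (p, 10, Z)
  ε-move, top Z: go to s, push AZ → (s, 10, AZ)
  read 1, top A: go to r, push A → (r, 0, AZ)
  read 0, top A: go to p, push EA → (p, ε, EAZ)
All input consumed in state p with stack EAZ.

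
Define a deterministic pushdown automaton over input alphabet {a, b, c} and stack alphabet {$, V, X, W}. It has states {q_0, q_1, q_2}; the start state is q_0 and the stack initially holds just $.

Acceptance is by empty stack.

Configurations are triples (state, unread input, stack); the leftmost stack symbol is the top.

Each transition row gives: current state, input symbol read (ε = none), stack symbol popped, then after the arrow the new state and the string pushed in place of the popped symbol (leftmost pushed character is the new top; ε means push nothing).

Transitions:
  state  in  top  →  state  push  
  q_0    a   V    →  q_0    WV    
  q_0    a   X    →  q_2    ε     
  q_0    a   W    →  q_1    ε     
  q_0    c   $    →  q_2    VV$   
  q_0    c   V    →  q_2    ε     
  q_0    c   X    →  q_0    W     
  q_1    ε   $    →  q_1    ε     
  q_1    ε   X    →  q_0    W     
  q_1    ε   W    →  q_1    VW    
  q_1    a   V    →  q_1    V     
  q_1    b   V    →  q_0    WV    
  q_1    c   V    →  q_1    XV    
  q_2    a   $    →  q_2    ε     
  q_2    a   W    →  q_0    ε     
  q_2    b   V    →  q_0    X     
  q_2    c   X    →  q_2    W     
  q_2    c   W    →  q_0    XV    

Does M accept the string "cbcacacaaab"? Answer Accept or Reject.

(q_0, cbcacacaaab, $) ⊢ (q_2, bcacacaaab, VV$) ⊢ (q_0, cacacaaab, XV$) ⊢ (q_0, acacaaab, WV$) ⊢ (q_1, cacaaab, V$) ⊢ (q_1, acaaab, XV$) ⊢ (q_0, acaaab, WV$) ⊢ (q_1, caaab, V$) ⊢ (q_1, aaab, XV$) ⊢ (q_0, aaab, WV$) ⊢ (q_1, aab, V$) ⊢ (q_1, ab, V$) ⊢ (q_1, b, V$) ⊢ (q_0, ε, WV$)
All input consumed; stack is WV$, not empty, and no further ε-move applies.

Reject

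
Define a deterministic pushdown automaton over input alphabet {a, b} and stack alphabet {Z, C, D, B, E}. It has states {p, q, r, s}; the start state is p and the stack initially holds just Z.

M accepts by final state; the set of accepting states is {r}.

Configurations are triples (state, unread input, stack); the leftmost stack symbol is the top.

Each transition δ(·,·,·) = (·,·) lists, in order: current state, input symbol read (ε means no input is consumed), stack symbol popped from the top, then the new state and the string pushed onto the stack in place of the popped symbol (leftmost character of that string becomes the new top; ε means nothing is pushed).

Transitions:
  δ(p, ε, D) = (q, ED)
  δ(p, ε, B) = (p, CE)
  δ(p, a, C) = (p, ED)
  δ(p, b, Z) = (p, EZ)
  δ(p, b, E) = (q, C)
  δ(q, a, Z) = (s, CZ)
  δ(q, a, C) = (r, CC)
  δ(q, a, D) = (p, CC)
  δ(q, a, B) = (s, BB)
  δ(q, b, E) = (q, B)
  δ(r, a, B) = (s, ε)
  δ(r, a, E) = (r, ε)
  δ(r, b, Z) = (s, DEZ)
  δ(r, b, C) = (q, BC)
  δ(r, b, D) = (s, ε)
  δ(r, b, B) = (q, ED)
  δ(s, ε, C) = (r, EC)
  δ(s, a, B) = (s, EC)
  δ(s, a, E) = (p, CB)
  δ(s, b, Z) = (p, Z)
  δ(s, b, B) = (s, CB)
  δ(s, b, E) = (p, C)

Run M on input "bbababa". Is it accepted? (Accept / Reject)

Accept

(p, bbababa, Z)
  read b, top Z: go to p, push EZ → (p, bababa, EZ)
  read b, top E: go to q, push C → (q, ababa, CZ)
  read a, top C: go to r, push CC → (r, baba, CCZ)
  read b, top C: go to q, push BC → (q, aba, BCCZ)
  read a, top B: go to s, push BB → (s, ba, BBCCZ)
  read b, top B: go to s, push CB → (s, a, CBBCCZ)
  ε-move, top C: go to r, push EC → (r, a, ECBBCCZ)
  read a, top E: go to r, push ε → (r, ε, CBBCCZ)
All input consumed; state r ∈ F.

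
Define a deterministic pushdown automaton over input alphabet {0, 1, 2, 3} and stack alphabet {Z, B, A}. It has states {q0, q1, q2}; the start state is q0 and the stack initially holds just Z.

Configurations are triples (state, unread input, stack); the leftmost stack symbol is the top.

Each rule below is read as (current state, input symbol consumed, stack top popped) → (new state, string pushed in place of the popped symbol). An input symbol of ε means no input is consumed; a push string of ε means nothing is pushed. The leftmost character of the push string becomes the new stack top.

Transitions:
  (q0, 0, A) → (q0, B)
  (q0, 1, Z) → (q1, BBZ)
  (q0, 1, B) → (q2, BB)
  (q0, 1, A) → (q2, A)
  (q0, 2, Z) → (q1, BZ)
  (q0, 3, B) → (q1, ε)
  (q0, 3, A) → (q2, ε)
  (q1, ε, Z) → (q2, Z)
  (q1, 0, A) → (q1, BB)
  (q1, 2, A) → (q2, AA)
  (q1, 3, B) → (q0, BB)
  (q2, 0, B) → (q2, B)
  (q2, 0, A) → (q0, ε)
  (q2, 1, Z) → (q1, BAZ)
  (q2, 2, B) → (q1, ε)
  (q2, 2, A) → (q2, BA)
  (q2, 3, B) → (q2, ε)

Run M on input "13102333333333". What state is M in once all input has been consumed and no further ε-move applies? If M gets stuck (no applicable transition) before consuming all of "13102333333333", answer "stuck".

(q0, 13102333333333, Z)
  read 1, top Z: go to q1, push BBZ → (q1, 3102333333333, BBZ)
  read 3, top B: go to q0, push BB → (q0, 102333333333, BBBZ)
  read 1, top B: go to q2, push BB → (q2, 02333333333, BBBBZ)
  read 0, top B: go to q2, push B → (q2, 2333333333, BBBBZ)
  read 2, top B: go to q1, push ε → (q1, 333333333, BBBZ)
  read 3, top B: go to q0, push BB → (q0, 33333333, BBBBZ)
  read 3, top B: go to q1, push ε → (q1, 3333333, BBBZ)
  read 3, top B: go to q0, push BB → (q0, 333333, BBBBZ)
  read 3, top B: go to q1, push ε → (q1, 33333, BBBZ)
  read 3, top B: go to q0, push BB → (q0, 3333, BBBBZ)
  read 3, top B: go to q1, push ε → (q1, 333, BBBZ)
  read 3, top B: go to q0, push BB → (q0, 33, BBBBZ)
  read 3, top B: go to q1, push ε → (q1, 3, BBBZ)
  read 3, top B: go to q0, push BB → (q0, ε, BBBBZ)
All input consumed; M is in state q0.

q0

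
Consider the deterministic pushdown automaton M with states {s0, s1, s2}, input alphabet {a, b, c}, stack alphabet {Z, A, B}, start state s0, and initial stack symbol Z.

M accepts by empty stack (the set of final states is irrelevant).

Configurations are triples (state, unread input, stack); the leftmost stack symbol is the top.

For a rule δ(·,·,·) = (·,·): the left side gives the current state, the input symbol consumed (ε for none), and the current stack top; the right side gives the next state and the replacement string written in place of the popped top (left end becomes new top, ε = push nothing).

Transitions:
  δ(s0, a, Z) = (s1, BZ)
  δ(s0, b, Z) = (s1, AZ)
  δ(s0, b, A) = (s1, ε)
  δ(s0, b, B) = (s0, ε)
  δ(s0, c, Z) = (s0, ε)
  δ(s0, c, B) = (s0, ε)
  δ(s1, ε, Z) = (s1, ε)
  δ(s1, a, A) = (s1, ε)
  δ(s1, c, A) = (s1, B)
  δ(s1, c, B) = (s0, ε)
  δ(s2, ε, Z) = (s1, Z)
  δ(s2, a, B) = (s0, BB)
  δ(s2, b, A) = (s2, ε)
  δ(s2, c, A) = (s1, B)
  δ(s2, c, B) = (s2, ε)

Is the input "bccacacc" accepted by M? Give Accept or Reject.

Accept

(s0, bccacacc, Z) ⊢ (s1, ccacacc, AZ) ⊢ (s1, cacacc, BZ) ⊢ (s0, acacc, Z) ⊢ (s1, cacc, BZ) ⊢ (s0, acc, Z) ⊢ (s1, cc, BZ) ⊢ (s0, c, Z) ⊢ (s0, ε, ε)
All input consumed and the stack is empty.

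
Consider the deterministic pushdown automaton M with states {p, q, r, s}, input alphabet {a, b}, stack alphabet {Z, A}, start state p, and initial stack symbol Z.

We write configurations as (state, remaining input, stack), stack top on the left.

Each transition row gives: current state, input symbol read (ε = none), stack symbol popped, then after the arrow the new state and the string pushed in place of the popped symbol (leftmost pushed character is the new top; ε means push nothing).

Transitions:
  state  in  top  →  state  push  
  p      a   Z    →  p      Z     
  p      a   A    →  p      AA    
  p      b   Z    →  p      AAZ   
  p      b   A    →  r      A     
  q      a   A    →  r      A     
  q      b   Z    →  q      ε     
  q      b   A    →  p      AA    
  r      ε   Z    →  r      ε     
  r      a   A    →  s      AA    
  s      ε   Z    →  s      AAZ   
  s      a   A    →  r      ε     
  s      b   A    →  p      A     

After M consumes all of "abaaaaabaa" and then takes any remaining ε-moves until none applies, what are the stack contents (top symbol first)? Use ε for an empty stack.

(p, abaaaaabaa, Z) ⊢ (p, baaaaabaa, Z) ⊢ (p, aaaaabaa, AAZ) ⊢ (p, aaaabaa, AAAZ) ⊢ (p, aaabaa, AAAAZ) ⊢ (p, aabaa, AAAAAZ) ⊢ (p, abaa, AAAAAAZ) ⊢ (p, baa, AAAAAAAZ) ⊢ (r, aa, AAAAAAAZ) ⊢ (s, a, AAAAAAAAZ) ⊢ (r, ε, AAAAAAAZ)
All input consumed in state r with stack AAAAAAAZ.

AAAAAAAZ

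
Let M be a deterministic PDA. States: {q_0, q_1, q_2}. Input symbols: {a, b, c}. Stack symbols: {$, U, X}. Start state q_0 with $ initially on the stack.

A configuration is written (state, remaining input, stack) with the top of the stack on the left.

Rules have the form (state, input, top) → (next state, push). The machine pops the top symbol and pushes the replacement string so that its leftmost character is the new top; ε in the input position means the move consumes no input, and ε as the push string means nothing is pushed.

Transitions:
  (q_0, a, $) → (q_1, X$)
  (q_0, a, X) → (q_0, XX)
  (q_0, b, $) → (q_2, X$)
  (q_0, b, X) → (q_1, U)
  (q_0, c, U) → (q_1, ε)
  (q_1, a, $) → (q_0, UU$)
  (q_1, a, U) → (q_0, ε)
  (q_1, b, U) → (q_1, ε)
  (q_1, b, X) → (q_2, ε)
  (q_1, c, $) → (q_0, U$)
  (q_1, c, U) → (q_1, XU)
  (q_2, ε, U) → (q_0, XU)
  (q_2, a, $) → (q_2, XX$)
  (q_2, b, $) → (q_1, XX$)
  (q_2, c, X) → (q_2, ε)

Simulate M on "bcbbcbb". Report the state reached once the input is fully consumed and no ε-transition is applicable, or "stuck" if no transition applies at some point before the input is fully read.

(q_0, bcbbcbb, $) ⊢ (q_2, cbbcbb, X$) ⊢ (q_2, bbcbb, $) ⊢ (q_1, bcbb, XX$) ⊢ (q_2, cbb, X$) ⊢ (q_2, bb, $) ⊢ (q_1, b, XX$) ⊢ (q_2, ε, X$)
All input consumed; M is in state q_2.

q_2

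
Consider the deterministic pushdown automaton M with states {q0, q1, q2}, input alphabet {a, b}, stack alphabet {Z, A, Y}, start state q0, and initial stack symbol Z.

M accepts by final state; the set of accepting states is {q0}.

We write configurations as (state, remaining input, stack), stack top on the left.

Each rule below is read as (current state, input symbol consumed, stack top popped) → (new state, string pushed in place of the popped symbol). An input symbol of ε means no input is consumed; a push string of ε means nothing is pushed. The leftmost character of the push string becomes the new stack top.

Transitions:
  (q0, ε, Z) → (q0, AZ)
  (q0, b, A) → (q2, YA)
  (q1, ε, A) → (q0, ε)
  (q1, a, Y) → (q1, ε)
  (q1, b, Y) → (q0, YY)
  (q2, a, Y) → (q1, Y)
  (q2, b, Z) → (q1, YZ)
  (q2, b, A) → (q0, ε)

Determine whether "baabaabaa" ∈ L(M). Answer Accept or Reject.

Accept

(q0, baabaabaa, Z)
  ε-move, top Z: go to q0, push AZ → (q0, baabaabaa, AZ)
  read b, top A: go to q2, push YA → (q2, aabaabaa, YAZ)
  read a, top Y: go to q1, push Y → (q1, abaabaa, YAZ)
  read a, top Y: go to q1, push ε → (q1, baabaa, AZ)
  ε-move, top A: go to q0, push ε → (q0, baabaa, Z)
  ε-move, top Z: go to q0, push AZ → (q0, baabaa, AZ)
  read b, top A: go to q2, push YA → (q2, aabaa, YAZ)
  read a, top Y: go to q1, push Y → (q1, abaa, YAZ)
  read a, top Y: go to q1, push ε → (q1, baa, AZ)
  ε-move, top A: go to q0, push ε → (q0, baa, Z)
  ε-move, top Z: go to q0, push AZ → (q0, baa, AZ)
  read b, top A: go to q2, push YA → (q2, aa, YAZ)
  read a, top Y: go to q1, push Y → (q1, a, YAZ)
  read a, top Y: go to q1, push ε → (q1, ε, AZ)
  ε-move, top A: go to q0, push ε → (q0, ε, Z)
All input consumed; state q0 ∈ F.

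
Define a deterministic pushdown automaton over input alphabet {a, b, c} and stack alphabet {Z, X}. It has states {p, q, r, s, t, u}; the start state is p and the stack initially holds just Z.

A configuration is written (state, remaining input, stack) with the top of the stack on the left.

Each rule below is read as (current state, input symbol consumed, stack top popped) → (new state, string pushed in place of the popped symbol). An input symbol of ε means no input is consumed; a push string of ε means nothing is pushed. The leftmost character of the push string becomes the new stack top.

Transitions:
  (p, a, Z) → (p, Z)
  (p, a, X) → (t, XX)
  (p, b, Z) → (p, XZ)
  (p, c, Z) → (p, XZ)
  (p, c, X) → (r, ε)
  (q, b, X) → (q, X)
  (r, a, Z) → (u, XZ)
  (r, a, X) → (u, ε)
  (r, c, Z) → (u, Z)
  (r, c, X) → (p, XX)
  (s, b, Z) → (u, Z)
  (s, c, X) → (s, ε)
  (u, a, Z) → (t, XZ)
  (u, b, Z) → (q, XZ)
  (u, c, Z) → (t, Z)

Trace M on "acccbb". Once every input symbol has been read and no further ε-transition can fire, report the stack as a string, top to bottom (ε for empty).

XZ

(p, acccbb, Z)
  read a, top Z: go to p, push Z → (p, cccbb, Z)
  read c, top Z: go to p, push XZ → (p, ccbb, XZ)
  read c, top X: go to r, push ε → (r, cbb, Z)
  read c, top Z: go to u, push Z → (u, bb, Z)
  read b, top Z: go to q, push XZ → (q, b, XZ)
  read b, top X: go to q, push X → (q, ε, XZ)
All input consumed in state q with stack XZ.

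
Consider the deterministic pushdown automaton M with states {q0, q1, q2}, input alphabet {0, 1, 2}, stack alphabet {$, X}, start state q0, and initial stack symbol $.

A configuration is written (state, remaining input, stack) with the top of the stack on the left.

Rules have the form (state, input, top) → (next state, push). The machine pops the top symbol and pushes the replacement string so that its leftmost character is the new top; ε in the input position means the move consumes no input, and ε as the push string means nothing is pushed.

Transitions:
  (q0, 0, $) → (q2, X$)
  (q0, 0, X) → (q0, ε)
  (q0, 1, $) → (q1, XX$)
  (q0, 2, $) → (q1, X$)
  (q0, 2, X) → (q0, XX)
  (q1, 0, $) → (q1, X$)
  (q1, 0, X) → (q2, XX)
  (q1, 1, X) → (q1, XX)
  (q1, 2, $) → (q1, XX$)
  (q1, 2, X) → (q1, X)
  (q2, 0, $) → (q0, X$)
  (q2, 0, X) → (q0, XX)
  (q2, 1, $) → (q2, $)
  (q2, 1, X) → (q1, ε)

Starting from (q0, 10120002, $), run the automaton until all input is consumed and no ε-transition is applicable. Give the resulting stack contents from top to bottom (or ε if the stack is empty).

XXXX$

(q0, 10120002, $)
  read 1, top $: go to q1, push XX$ → (q1, 0120002, XX$)
  read 0, top X: go to q2, push XX → (q2, 120002, XXX$)
  read 1, top X: go to q1, push ε → (q1, 20002, XX$)
  read 2, top X: go to q1, push X → (q1, 0002, XX$)
  read 0, top X: go to q2, push XX → (q2, 002, XXX$)
  read 0, top X: go to q0, push XX → (q0, 02, XXXX$)
  read 0, top X: go to q0, push ε → (q0, 2, XXX$)
  read 2, top X: go to q0, push XX → (q0, ε, XXXX$)
All input consumed in state q0 with stack XXXX$.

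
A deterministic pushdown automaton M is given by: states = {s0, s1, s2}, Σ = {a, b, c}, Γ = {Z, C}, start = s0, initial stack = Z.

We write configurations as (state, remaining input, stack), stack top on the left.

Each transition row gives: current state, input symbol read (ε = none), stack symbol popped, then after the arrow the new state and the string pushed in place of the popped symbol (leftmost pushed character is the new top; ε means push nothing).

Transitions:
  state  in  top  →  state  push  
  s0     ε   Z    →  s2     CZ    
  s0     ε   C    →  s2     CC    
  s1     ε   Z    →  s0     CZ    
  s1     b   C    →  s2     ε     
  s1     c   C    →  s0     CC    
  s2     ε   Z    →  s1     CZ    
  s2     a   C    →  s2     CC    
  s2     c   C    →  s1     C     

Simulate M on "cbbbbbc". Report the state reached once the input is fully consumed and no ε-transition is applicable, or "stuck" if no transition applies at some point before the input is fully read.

s2

(s0, cbbbbbc, Z) ⊢ (s2, cbbbbbc, CZ) ⊢ (s1, bbbbbc, CZ) ⊢ (s2, bbbbc, Z) ⊢ (s1, bbbbc, CZ) ⊢ (s2, bbbc, Z) ⊢ (s1, bbbc, CZ) ⊢ (s2, bbc, Z) ⊢ (s1, bbc, CZ) ⊢ (s2, bc, Z) ⊢ (s1, bc, CZ) ⊢ (s2, c, Z) ⊢ (s1, c, CZ) ⊢ (s0, ε, CCZ) ⊢ (s2, ε, CCCZ)
All input consumed; M is in state s2.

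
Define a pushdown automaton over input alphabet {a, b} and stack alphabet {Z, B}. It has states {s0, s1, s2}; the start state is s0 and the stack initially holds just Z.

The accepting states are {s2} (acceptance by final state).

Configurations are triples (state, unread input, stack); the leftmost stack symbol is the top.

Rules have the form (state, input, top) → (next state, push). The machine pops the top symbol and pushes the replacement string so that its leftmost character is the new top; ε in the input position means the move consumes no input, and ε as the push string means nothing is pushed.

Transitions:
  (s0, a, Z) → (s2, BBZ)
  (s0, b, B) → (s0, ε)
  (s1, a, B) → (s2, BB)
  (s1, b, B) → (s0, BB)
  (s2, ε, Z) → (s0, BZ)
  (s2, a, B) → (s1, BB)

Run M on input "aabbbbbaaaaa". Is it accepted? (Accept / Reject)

One accepting computation: (s0, aabbbbbaaaaa, Z) ⊢ (s2, abbbbbaaaaa, BBZ) ⊢ (s1, bbbbbaaaaa, BBBZ) ⊢ (s0, bbbbaaaaa, BBBBZ) ⊢ (s0, bbbaaaaa, BBBZ) ⊢ (s0, bbaaaaa, BBZ) ⊢ (s0, baaaaa, BZ) ⊢ (s0, aaaaa, Z) ⊢ (s2, aaaa, BBZ) ⊢ (s1, aaa, BBBZ) ⊢ (s2, aa, BBBBZ) ⊢ (s1, a, BBBBBZ) ⊢ (s2, ε, BBBBBBZ)
All input consumed and state s2 ∈ F.

Accept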